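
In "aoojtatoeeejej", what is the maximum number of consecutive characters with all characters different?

4

[a] len 1
[a, o] len 2
[o] len 1
[o, j] len 2
[o, j, t] len 3
[o, j, t, a] len 4
[a, t] len 2
[a, t, o] len 3
[a, t, o, e] len 4
[e] len 1
[e] len 1
[e, j] len 2
[j, e] len 2
[e, j] len 2
Longest all-distinct length: 4.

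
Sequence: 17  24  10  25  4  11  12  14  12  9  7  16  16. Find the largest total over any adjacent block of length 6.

91

Window sums for each of the 8 positions:
(17, 24, 10, 25, 4, 11) → sum 91
(24, 10, 25, 4, 11, 12) → sum 86
(10, 25, 4, 11, 12, 14) → sum 76
(25, 4, 11, 12, 14, 12) → sum 78
(4, 11, 12, 14, 12, 9) → sum 62
(11, 12, 14, 12, 9, 7) → sum 65
(12, 14, 12, 9, 7, 16) → sum 70
(14, 12, 9, 7, 16, 16) → sum 74
Largest of these is 91.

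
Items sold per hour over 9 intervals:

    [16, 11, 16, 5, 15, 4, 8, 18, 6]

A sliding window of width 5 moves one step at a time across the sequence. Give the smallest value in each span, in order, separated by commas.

Sliding a size-5 window across the 9 values:
16 11 16 5 15 → min 5
11 16 5 15 4 → min 4
16 5 15 4 8 → min 4
5 15 4 8 18 → min 4
15 4 8 18 6 → min 4

5, 4, 4, 4, 4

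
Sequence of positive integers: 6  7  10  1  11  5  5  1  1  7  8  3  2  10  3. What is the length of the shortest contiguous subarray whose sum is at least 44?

add 6: running sum 6 < 44
add 7: running sum 13 < 44
add 10: running sum 23 < 44
add 1: running sum 24 < 44
add 11: running sum 35 < 44
add 5: running sum 40 < 44
end 6: [6, 7, 10, 1, 11, 5, 5] sum 45, len 7
end 7: [6, 7, 10, 1, 11, 5, 5, 1] sum 46, len 8
end 8: [6, 7, 10, 1, 11, 5, 5, 1, 1] sum 47, len 9
end 9: [7, 10, 1, 11, 5, 5, 1, 1, 7] sum 48, len 9
end 10: [10, 1, 11, 5, 5, 1, 1, 7, 8] sum 49, len 9
end 11: [10, 1, 11, 5, 5, 1, 1, 7, 8, 3] sum 52, len 10
end 12: [1, 11, 5, 5, 1, 1, 7, 8, 3, 2] sum 44, len 10
end 13: [11, 5, 5, 1, 1, 7, 8, 3, 2, 10] sum 53, len 10
end 14: [5, 5, 1, 1, 7, 8, 3, 2, 10, 3] sum 45, len 10
Shortest qualifying length: 7.

7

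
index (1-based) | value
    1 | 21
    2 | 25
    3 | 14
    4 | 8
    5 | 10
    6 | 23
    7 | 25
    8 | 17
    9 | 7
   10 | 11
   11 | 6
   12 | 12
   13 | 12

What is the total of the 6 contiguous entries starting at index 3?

Elements at indices 3..8: 14, 8, 10, 23, 25, 17
sum(14, 8, 10, 23, 25, 17) = 97

97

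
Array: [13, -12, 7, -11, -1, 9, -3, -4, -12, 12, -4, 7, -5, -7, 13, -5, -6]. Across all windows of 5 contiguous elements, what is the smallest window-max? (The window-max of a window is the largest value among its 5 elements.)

13 -12 7 -11 -1 → max 13
-12 7 -11 -1 9 → max 9
7 -11 -1 9 -3 → max 9
-11 -1 9 -3 -4 → max 9
-1 9 -3 -4 -12 → max 9
9 -3 -4 -12 12 → max 12
-3 -4 -12 12 -4 → max 12
-4 -12 12 -4 7 → max 12
-12 12 -4 7 -5 → max 12
12 -4 7 -5 -7 → max 12
-4 7 -5 -7 13 → max 13
7 -5 -7 13 -5 → max 13
-5 -7 13 -5 -6 → max 13
Smallest of these is 9.

9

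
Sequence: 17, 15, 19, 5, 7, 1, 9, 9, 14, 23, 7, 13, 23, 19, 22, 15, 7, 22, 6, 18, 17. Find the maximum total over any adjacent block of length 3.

64

Each size-3 window and its sum:
(17, 15, 19) → sum 51
(15, 19, 5) → sum 39
(19, 5, 7) → sum 31
(5, 7, 1) → sum 13
(7, 1, 9) → sum 17
(1, 9, 9) → sum 19
(9, 9, 14) → sum 32
(9, 14, 23) → sum 46
(14, 23, 7) → sum 44
(23, 7, 13) → sum 43
(7, 13, 23) → sum 43
(13, 23, 19) → sum 55
(23, 19, 22) → sum 64
(19, 22, 15) → sum 56
(22, 15, 7) → sum 44
(15, 7, 22) → sum 44
(7, 22, 6) → sum 35
(22, 6, 18) → sum 46
(6, 18, 17) → sum 41
Maximum of these is 64.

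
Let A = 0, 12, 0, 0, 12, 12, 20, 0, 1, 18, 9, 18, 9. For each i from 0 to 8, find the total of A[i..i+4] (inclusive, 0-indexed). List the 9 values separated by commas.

24, 36, 44, 44, 45, 51, 48, 46, 55

Sliding a size-5 window across the 13 values:
(0, 12, 0, 0, 12) → sum 24
(12, 0, 0, 12, 12) → sum 36
(0, 0, 12, 12, 20) → sum 44
(0, 12, 12, 20, 0) → sum 44
(12, 12, 20, 0, 1) → sum 45
(12, 20, 0, 1, 18) → sum 51
(20, 0, 1, 18, 9) → sum 48
(0, 1, 18, 9, 18) → sum 46
(1, 18, 9, 18, 9) → sum 55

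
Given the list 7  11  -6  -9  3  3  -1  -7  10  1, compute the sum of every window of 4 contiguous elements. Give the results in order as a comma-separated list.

7 11 -6 -9 → sum 3
11 -6 -9 3 → sum -1
-6 -9 3 3 → sum -9
-9 3 3 -1 → sum -4
3 3 -1 -7 → sum -2
3 -1 -7 10 → sum 5
-1 -7 10 1 → sum 3

3, -1, -9, -4, -2, 5, 3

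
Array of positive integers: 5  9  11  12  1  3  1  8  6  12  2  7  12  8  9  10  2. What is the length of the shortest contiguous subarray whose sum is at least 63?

add 5: running sum 5 < 63
add 9: running sum 14 < 63
add 11: running sum 25 < 63
add 12: running sum 37 < 63
add 1: running sum 38 < 63
add 3: running sum 41 < 63
add 1: running sum 42 < 63
add 8: running sum 50 < 63
add 6: running sum 56 < 63
end 9: [9, 11, 12, 1, 3, 1, 8, 6, 12] sum 63, len 9
end 10: [9, 11, 12, 1, 3, 1, 8, 6, 12, 2] sum 65, len 10
end 11: [11, 12, 1, 3, 1, 8, 6, 12, 2, 7] sum 63, len 10
end 12: [12, 1, 3, 1, 8, 6, 12, 2, 7, 12] sum 64, len 10
end 13: [12, 1, 3, 1, 8, 6, 12, 2, 7, 12, 8] sum 72, len 11
end 14: [8, 6, 12, 2, 7, 12, 8, 9] sum 64, len 8
end 15: [6, 12, 2, 7, 12, 8, 9, 10] sum 66, len 8
end 16: [6, 12, 2, 7, 12, 8, 9, 10, 2] sum 68, len 9
Shortest qualifying length: 8.

8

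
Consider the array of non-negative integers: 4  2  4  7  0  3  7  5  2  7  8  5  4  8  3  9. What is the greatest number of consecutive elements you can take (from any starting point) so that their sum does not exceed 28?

7

→ 4: sum 4, len 1
→ 2: sum 6, len 2
→ 4: sum 10, len 3
→ 7: sum 17, len 4
→ 0: sum 17, len 5
→ 3: sum 20, len 6
→ 7: sum 27, len 7
→ 5 (dropped 4): sum 28, len 7
→ 2 (dropped 2): sum 28, len 7
→ 7 (dropped 4, 7): sum 24, len 6
→ 8 (dropped 0, 3, 7): sum 22, len 4
→ 5: sum 27, len 5
→ 4 (dropped 5): sum 26, len 5
→ 8 (dropped 2, 7): sum 25, len 4
→ 3: sum 28, len 5
→ 9 (dropped 8, 5): sum 24, len 4
Longest length seen: 7.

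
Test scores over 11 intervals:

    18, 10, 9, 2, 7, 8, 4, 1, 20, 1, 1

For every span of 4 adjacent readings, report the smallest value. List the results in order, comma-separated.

[18, 10, 9, 2] → min 2
[10, 9, 2, 7] → min 2
[9, 2, 7, 8] → min 2
[2, 7, 8, 4] → min 2
[7, 8, 4, 1] → min 1
[8, 4, 1, 20] → min 1
[4, 1, 20, 1] → min 1
[1, 20, 1, 1] → min 1

2, 2, 2, 2, 1, 1, 1, 1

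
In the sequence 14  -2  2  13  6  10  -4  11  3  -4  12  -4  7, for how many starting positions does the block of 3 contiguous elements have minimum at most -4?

7

(14, -2, 2) → min -2
(-2, 2, 13) → min -2
(2, 13, 6) → min 2
(13, 6, 10) → min 6
(6, 10, -4) → min -4  ≤ -4 ✓
(10, -4, 11) → min -4  ≤ -4 ✓
(-4, 11, 3) → min -4  ≤ -4 ✓
(11, 3, -4) → min -4  ≤ -4 ✓
(3, -4, 12) → min -4  ≤ -4 ✓
(-4, 12, -4) → min -4  ≤ -4 ✓
(12, -4, 7) → min -4  ≤ -4 ✓
7 windows satisfy the condition.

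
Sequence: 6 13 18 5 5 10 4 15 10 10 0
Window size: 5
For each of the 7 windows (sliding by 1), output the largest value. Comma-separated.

Sliding a size-5 window across the 11 values:
6 13 18 5 5 → max 18
13 18 5 5 10 → max 18
18 5 5 10 4 → max 18
5 5 10 4 15 → max 15
5 10 4 15 10 → max 15
10 4 15 10 10 → max 15
4 15 10 10 0 → max 15

18, 18, 18, 15, 15, 15, 15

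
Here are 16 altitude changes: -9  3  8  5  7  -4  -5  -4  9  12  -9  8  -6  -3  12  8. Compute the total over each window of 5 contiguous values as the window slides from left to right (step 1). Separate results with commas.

14, 19, 11, -1, 3, 8, 3, 16, 14, 2, 2, 19

[-9, 3, 8, 5, 7] → sum 14
[3, 8, 5, 7, -4] → sum 19
[8, 5, 7, -4, -5] → sum 11
[5, 7, -4, -5, -4] → sum -1
[7, -4, -5, -4, 9] → sum 3
[-4, -5, -4, 9, 12] → sum 8
[-5, -4, 9, 12, -9] → sum 3
[-4, 9, 12, -9, 8] → sum 16
[9, 12, -9, 8, -6] → sum 14
[12, -9, 8, -6, -3] → sum 2
[-9, 8, -6, -3, 12] → sum 2
[8, -6, -3, 12, 8] → sum 19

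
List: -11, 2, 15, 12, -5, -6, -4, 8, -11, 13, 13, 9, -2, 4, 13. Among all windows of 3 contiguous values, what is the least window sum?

[-11, 2, 15] → sum 6
[2, 15, 12] → sum 29
[15, 12, -5] → sum 22
[12, -5, -6] → sum 1
[-5, -6, -4] → sum -15
[-6, -4, 8] → sum -2
[-4, 8, -11] → sum -7
[8, -11, 13] → sum 10
[-11, 13, 13] → sum 15
[13, 13, 9] → sum 35
[13, 9, -2] → sum 20
[9, -2, 4] → sum 11
[-2, 4, 13] → sum 15
Least of these is -15.

-15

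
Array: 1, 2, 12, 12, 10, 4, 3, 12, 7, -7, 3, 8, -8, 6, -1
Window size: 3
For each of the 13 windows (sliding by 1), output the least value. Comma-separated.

1, 2, 10, 4, 3, 3, 3, -7, -7, -7, -8, -8, -8

(1, 2, 12) → min 1
(2, 12, 12) → min 2
(12, 12, 10) → min 10
(12, 10, 4) → min 4
(10, 4, 3) → min 3
(4, 3, 12) → min 3
(3, 12, 7) → min 3
(12, 7, -7) → min -7
(7, -7, 3) → min -7
(-7, 3, 8) → min -7
(3, 8, -8) → min -8
(8, -8, 6) → min -8
(-8, 6, -1) → min -8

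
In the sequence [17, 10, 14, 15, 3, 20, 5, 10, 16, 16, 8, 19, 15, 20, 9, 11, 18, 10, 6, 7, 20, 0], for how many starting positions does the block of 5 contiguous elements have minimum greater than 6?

[17, 10, 14, 15, 3] → min 3
[10, 14, 15, 3, 20] → min 3
[14, 15, 3, 20, 5] → min 3
[15, 3, 20, 5, 10] → min 3
[3, 20, 5, 10, 16] → min 3
[20, 5, 10, 16, 16] → min 5
[5, 10, 16, 16, 8] → min 5
[10, 16, 16, 8, 19] → min 8  > 6 ✓
[16, 16, 8, 19, 15] → min 8  > 6 ✓
[16, 8, 19, 15, 20] → min 8  > 6 ✓
[8, 19, 15, 20, 9] → min 8  > 6 ✓
[19, 15, 20, 9, 11] → min 9  > 6 ✓
[15, 20, 9, 11, 18] → min 9  > 6 ✓
[20, 9, 11, 18, 10] → min 9  > 6 ✓
[9, 11, 18, 10, 6] → min 6
[11, 18, 10, 6, 7] → min 6
[18, 10, 6, 7, 20] → min 6
[10, 6, 7, 20, 0] → min 0
7 windows satisfy the condition.

7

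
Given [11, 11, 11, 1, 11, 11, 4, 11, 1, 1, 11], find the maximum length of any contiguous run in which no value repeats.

add 11: [11] len 1
add 11 (repeat 11, move left end past it): [11] len 1
add 11 (repeat 11, move left end past it): [11] len 1
add 1: [11, 1] len 2
add 11 (repeat 11, move left end past it): [1, 11] len 2
add 11 (repeat 11, move left end past it): [11] len 1
add 4: [11, 4] len 2
add 11 (repeat 11, move left end past it): [4, 11] len 2
add 1: [4, 11, 1] len 3
add 1 (repeat 1, move left end past it): [1] len 1
add 11: [1, 11] len 2
Longest all-distinct length: 3.

3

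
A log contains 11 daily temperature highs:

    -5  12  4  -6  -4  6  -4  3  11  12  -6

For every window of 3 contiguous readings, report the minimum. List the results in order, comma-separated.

-5, -6, -6, -6, -4, -4, -4, 3, -6

-5 12 4 → min -5
12 4 -6 → min -6
4 -6 -4 → min -6
-6 -4 6 → min -6
-4 6 -4 → min -4
6 -4 3 → min -4
-4 3 11 → min -4
3 11 12 → min 3
11 12 -6 → min -6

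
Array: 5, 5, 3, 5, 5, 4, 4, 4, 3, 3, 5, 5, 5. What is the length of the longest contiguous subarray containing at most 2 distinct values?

5

Extend right; when distinct count exceeds 2, shrink from the left:
[5] 1 distinct, len 1
[5, 5] 1 distinct, len 2
[5, 5, 3] 2 distinct, len 3
[5, 5, 3, 5] 2 distinct, len 4
[5, 5, 3, 5, 5] 2 distinct, len 5
[5, 5, 4] 2 distinct, len 3
[5, 5, 4, 4] 2 distinct, len 4
[5, 5, 4, 4, 4] 2 distinct, len 5
[4, 4, 4, 3] 2 distinct, len 4
[4, 4, 4, 3, 3] 2 distinct, len 5
[3, 3, 5] 2 distinct, len 3
[3, 3, 5, 5] 2 distinct, len 4
[3, 3, 5, 5, 5] 2 distinct, len 5
Longest length with ≤2 distinct: 5.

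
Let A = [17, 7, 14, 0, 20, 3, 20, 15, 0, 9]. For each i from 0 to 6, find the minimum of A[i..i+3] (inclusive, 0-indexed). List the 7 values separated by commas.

0, 0, 0, 0, 3, 0, 0

(17, 7, 14, 0) → min 0
(7, 14, 0, 20) → min 0
(14, 0, 20, 3) → min 0
(0, 20, 3, 20) → min 0
(20, 3, 20, 15) → min 3
(3, 20, 15, 0) → min 0
(20, 15, 0, 9) → min 0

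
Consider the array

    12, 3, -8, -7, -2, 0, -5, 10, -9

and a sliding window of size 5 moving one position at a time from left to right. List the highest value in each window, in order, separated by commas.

Sliding a size-5 window across the 9 values:
(12, 3, -8, -7, -2) → max 12
(3, -8, -7, -2, 0) → max 3
(-8, -7, -2, 0, -5) → max 0
(-7, -2, 0, -5, 10) → max 10
(-2, 0, -5, 10, -9) → max 10

12, 3, 0, 10, 10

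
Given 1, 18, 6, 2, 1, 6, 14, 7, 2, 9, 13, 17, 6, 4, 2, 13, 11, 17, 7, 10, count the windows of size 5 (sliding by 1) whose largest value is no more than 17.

14

(1, 18, 6, 2, 1) → max 18
(18, 6, 2, 1, 6) → max 18
(6, 2, 1, 6, 14) → max 14  ≤ 17 ✓
(2, 1, 6, 14, 7) → max 14  ≤ 17 ✓
(1, 6, 14, 7, 2) → max 14  ≤ 17 ✓
(6, 14, 7, 2, 9) → max 14  ≤ 17 ✓
(14, 7, 2, 9, 13) → max 14  ≤ 17 ✓
(7, 2, 9, 13, 17) → max 17  ≤ 17 ✓
(2, 9, 13, 17, 6) → max 17  ≤ 17 ✓
(9, 13, 17, 6, 4) → max 17  ≤ 17 ✓
(13, 17, 6, 4, 2) → max 17  ≤ 17 ✓
(17, 6, 4, 2, 13) → max 17  ≤ 17 ✓
(6, 4, 2, 13, 11) → max 13  ≤ 17 ✓
(4, 2, 13, 11, 17) → max 17  ≤ 17 ✓
(2, 13, 11, 17, 7) → max 17  ≤ 17 ✓
(13, 11, 17, 7, 10) → max 17  ≤ 17 ✓
14 windows satisfy the condition.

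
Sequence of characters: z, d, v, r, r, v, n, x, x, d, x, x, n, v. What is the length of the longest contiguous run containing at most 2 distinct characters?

5

add z: window [z] (1 distinct), len 1
add d: window [z, d] (2 distinct), len 2
add v: window [d, v] (2 distinct), len 2
add r: window [v, r] (2 distinct), len 2
add r: window [v, r, r] (2 distinct), len 3
add v: window [v, r, r, v] (2 distinct), len 4
add n: window [v, n] (2 distinct), len 2
add x: window [n, x] (2 distinct), len 2
add x: window [n, x, x] (2 distinct), len 3
add d: window [x, x, d] (2 distinct), len 3
add x: window [x, x, d, x] (2 distinct), len 4
add x: window [x, x, d, x, x] (2 distinct), len 5
add n: window [x, x, n] (2 distinct), len 3
add v: window [n, v] (2 distinct), len 2
Longest length with ≤2 distinct: 5.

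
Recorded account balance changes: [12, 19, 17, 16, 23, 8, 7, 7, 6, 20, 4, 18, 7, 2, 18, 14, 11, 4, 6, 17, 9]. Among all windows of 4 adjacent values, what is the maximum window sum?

12 19 17 16 → sum 64
19 17 16 23 → sum 75
17 16 23 8 → sum 64
16 23 8 7 → sum 54
23 8 7 7 → sum 45
8 7 7 6 → sum 28
7 7 6 20 → sum 40
7 6 20 4 → sum 37
6 20 4 18 → sum 48
20 4 18 7 → sum 49
4 18 7 2 → sum 31
18 7 2 18 → sum 45
7 2 18 14 → sum 41
2 18 14 11 → sum 45
18 14 11 4 → sum 47
14 11 4 6 → sum 35
11 4 6 17 → sum 38
4 6 17 9 → sum 36
Maximum of these is 75.

75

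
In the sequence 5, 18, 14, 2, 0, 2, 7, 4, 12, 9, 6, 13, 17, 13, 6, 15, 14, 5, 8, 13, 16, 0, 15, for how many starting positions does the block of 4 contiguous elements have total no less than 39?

[5, 18, 14, 2] → sum 39  ≥ 39 ✓
[18, 14, 2, 0] → sum 34
[14, 2, 0, 2] → sum 18
[2, 0, 2, 7] → sum 11
[0, 2, 7, 4] → sum 13
[2, 7, 4, 12] → sum 25
[7, 4, 12, 9] → sum 32
[4, 12, 9, 6] → sum 31
[12, 9, 6, 13] → sum 40  ≥ 39 ✓
[9, 6, 13, 17] → sum 45  ≥ 39 ✓
[6, 13, 17, 13] → sum 49  ≥ 39 ✓
[13, 17, 13, 6] → sum 49  ≥ 39 ✓
[17, 13, 6, 15] → sum 51  ≥ 39 ✓
[13, 6, 15, 14] → sum 48  ≥ 39 ✓
[6, 15, 14, 5] → sum 40  ≥ 39 ✓
[15, 14, 5, 8] → sum 42  ≥ 39 ✓
[14, 5, 8, 13] → sum 40  ≥ 39 ✓
[5, 8, 13, 16] → sum 42  ≥ 39 ✓
[8, 13, 16, 0] → sum 37
[13, 16, 0, 15] → sum 44  ≥ 39 ✓
12 windows satisfy the condition.

12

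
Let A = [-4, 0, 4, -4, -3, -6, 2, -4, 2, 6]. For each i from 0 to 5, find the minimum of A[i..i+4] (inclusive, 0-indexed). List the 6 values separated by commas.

-4, -6, -6, -6, -6, -6

Sliding a size-5 window across the 10 values:
[-4, 0, 4, -4, -3] → min -4
[0, 4, -4, -3, -6] → min -6
[4, -4, -3, -6, 2] → min -6
[-4, -3, -6, 2, -4] → min -6
[-3, -6, 2, -4, 2] → min -6
[-6, 2, -4, 2, 6] → min -6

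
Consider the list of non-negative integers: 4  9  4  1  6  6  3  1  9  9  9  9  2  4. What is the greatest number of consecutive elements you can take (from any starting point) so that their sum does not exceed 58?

10

→ 4: sum 4, len 1
→ 9: sum 13, len 2
→ 4: sum 17, len 3
→ 1: sum 18, len 4
→ 6: sum 24, len 5
→ 6: sum 30, len 6
→ 3: sum 33, len 7
→ 1: sum 34, len 8
→ 9: sum 43, len 9
→ 9: sum 52, len 10
→ 9 (dropped 4): sum 57, len 10
→ 9 (dropped 9): sum 57, len 10
→ 2 (dropped 4): sum 55, len 10
→ 4 (dropped 1): sum 58, len 10
Longest length seen: 10.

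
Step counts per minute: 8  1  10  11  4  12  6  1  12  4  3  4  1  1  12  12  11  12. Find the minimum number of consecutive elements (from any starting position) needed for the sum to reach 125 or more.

18

add 8: running sum 8 < 125
add 1: running sum 9 < 125
add 10: running sum 19 < 125
add 11: running sum 30 < 125
add 4: running sum 34 < 125
add 12: running sum 46 < 125
add 6: running sum 52 < 125
add 1: running sum 53 < 125
add 12: running sum 65 < 125
add 4: running sum 69 < 125
add 3: running sum 72 < 125
add 4: running sum 76 < 125
add 1: running sum 77 < 125
add 1: running sum 78 < 125
add 12: running sum 90 < 125
add 12: running sum 102 < 125
add 11: running sum 113 < 125
add 12: shortest ending here [8, 1, 10, 11, 4, 12, 6, 1, 12, 4, 3, 4, 1, 1, 12, 12, 11, 12] sum 125, len 18
Shortest qualifying length: 18.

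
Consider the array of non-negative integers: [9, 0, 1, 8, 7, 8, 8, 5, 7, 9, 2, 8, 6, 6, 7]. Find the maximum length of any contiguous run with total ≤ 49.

Extend to the right; shrink from the left whenever the sum exceeds 49:
[9] sum 9 len 1
[9, 0] sum 9 len 2
[9, 0, 1] sum 10 len 3
[9, 0, 1, 8] sum 18 len 4
[9, 0, 1, 8, 7] sum 25 len 5
[9, 0, 1, 8, 7, 8] sum 33 len 6
[9, 0, 1, 8, 7, 8, 8] sum 41 len 7
[9, 0, 1, 8, 7, 8, 8, 5] sum 46 len 8
[0, 1, 8, 7, 8, 8, 5, 7] sum 44 len 8
[7, 8, 8, 5, 7, 9] sum 44 len 6
[7, 8, 8, 5, 7, 9, 2] sum 46 len 7
[8, 8, 5, 7, 9, 2, 8] sum 47 len 7
[8, 5, 7, 9, 2, 8, 6] sum 45 len 7
[5, 7, 9, 2, 8, 6, 6] sum 43 len 7
[7, 9, 2, 8, 6, 6, 7] sum 45 len 7
Longest length seen: 8.

8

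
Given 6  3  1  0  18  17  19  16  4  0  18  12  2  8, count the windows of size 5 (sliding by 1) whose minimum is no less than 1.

1

(6, 3, 1, 0, 18) → min 0
(3, 1, 0, 18, 17) → min 0
(1, 0, 18, 17, 19) → min 0
(0, 18, 17, 19, 16) → min 0
(18, 17, 19, 16, 4) → min 4  ≥ 1 ✓
(17, 19, 16, 4, 0) → min 0
(19, 16, 4, 0, 18) → min 0
(16, 4, 0, 18, 12) → min 0
(4, 0, 18, 12, 2) → min 0
(0, 18, 12, 2, 8) → min 0
1 window satisfy the condition.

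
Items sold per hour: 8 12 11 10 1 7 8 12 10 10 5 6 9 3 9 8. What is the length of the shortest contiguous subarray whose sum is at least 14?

2

add 8: running sum 8 < 14
add 12: shortest ending here [8, 12] sum 20, len 2
add 11: shortest ending here [12, 11] sum 23, len 2
add 10: shortest ending here [11, 10] sum 21, len 2
add 1: shortest ending here [11, 10, 1] sum 22, len 3
add 7: shortest ending here [10, 1, 7] sum 18, len 3
add 8: shortest ending here [7, 8] sum 15, len 2
add 12: shortest ending here [8, 12] sum 20, len 2
add 10: shortest ending here [12, 10] sum 22, len 2
add 10: shortest ending here [10, 10] sum 20, len 2
add 5: shortest ending here [10, 5] sum 15, len 2
add 6: shortest ending here [10, 5, 6] sum 21, len 3
add 9: shortest ending here [6, 9] sum 15, len 2
add 3: shortest ending here [6, 9, 3] sum 18, len 3
add 9: shortest ending here [9, 3, 9] sum 21, len 3
add 8: shortest ending here [9, 8] sum 17, len 2
Shortest qualifying length: 2.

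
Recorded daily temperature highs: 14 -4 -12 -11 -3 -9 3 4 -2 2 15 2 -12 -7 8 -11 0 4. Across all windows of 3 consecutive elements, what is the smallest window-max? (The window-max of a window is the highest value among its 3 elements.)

[14, -4, -12] → max 14
[-4, -12, -11] → max -4
[-12, -11, -3] → max -3
[-11, -3, -9] → max -3
[-3, -9, 3] → max 3
[-9, 3, 4] → max 4
[3, 4, -2] → max 4
[4, -2, 2] → max 4
[-2, 2, 15] → max 15
[2, 15, 2] → max 15
[15, 2, -12] → max 15
[2, -12, -7] → max 2
[-12, -7, 8] → max 8
[-7, 8, -11] → max 8
[8, -11, 0] → max 8
[-11, 0, 4] → max 4
Smallest of these is -4.

-4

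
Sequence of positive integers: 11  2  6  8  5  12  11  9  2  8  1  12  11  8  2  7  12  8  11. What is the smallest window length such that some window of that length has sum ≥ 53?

7

add 11: running sum 11 < 53
add 2: running sum 13 < 53
add 6: running sum 19 < 53
add 8: running sum 27 < 53
add 5: running sum 32 < 53
add 12: running sum 44 < 53
add 11: shortest ending here [11, 2, 6, 8, 5, 12, 11] sum 55, len 7
add 9: shortest ending here [2, 6, 8, 5, 12, 11, 9] sum 53, len 7
add 2: shortest ending here [6, 8, 5, 12, 11, 9, 2] sum 53, len 7
add 8: shortest ending here [8, 5, 12, 11, 9, 2, 8] sum 55, len 7
add 1: shortest ending here [8, 5, 12, 11, 9, 2, 8, 1] sum 56, len 8
add 12: shortest ending here [12, 11, 9, 2, 8, 1, 12] sum 55, len 7
add 11: shortest ending here [11, 9, 2, 8, 1, 12, 11] sum 54, len 7
add 8: shortest ending here [11, 9, 2, 8, 1, 12, 11, 8] sum 62, len 8
add 2: shortest ending here [9, 2, 8, 1, 12, 11, 8, 2] sum 53, len 8
add 7: shortest ending here [9, 2, 8, 1, 12, 11, 8, 2, 7] sum 60, len 9
add 12: shortest ending here [1, 12, 11, 8, 2, 7, 12] sum 53, len 7
add 8: shortest ending here [12, 11, 8, 2, 7, 12, 8] sum 60, len 7
add 11: shortest ending here [11, 8, 2, 7, 12, 8, 11] sum 59, len 7
Shortest qualifying length: 7.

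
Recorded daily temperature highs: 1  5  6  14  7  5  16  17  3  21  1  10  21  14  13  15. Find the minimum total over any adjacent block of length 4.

26

Window sums for each of the 13 positions:
[1, 5, 6, 14] → sum 26
[5, 6, 14, 7] → sum 32
[6, 14, 7, 5] → sum 32
[14, 7, 5, 16] → sum 42
[7, 5, 16, 17] → sum 45
[5, 16, 17, 3] → sum 41
[16, 17, 3, 21] → sum 57
[17, 3, 21, 1] → sum 42
[3, 21, 1, 10] → sum 35
[21, 1, 10, 21] → sum 53
[1, 10, 21, 14] → sum 46
[10, 21, 14, 13] → sum 58
[21, 14, 13, 15] → sum 63
Minimum of these is 26.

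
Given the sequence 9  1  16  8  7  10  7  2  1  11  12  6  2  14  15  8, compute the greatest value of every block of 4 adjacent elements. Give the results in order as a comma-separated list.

16, 16, 16, 10, 10, 10, 11, 12, 12, 12, 14, 15, 15

[9, 1, 16, 8] → max 16
[1, 16, 8, 7] → max 16
[16, 8, 7, 10] → max 16
[8, 7, 10, 7] → max 10
[7, 10, 7, 2] → max 10
[10, 7, 2, 1] → max 10
[7, 2, 1, 11] → max 11
[2, 1, 11, 12] → max 12
[1, 11, 12, 6] → max 12
[11, 12, 6, 2] → max 12
[12, 6, 2, 14] → max 14
[6, 2, 14, 15] → max 15
[2, 14, 15, 8] → max 15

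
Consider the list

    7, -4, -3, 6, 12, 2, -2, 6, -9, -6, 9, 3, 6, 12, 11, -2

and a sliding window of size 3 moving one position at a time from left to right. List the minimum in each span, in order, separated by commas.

[7, -4, -3] → min -4
[-4, -3, 6] → min -4
[-3, 6, 12] → min -3
[6, 12, 2] → min 2
[12, 2, -2] → min -2
[2, -2, 6] → min -2
[-2, 6, -9] → min -9
[6, -9, -6] → min -9
[-9, -6, 9] → min -9
[-6, 9, 3] → min -6
[9, 3, 6] → min 3
[3, 6, 12] → min 3
[6, 12, 11] → min 6
[12, 11, -2] → min -2

-4, -4, -3, 2, -2, -2, -9, -9, -9, -6, 3, 3, 6, -2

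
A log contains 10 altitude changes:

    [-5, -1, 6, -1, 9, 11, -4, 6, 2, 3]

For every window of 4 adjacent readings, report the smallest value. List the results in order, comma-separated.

Sliding a size-4 window across the 10 values:
-5 -1 6 -1 → min -5
-1 6 -1 9 → min -1
6 -1 9 11 → min -1
-1 9 11 -4 → min -4
9 11 -4 6 → min -4
11 -4 6 2 → min -4
-4 6 2 3 → min -4

-5, -1, -1, -4, -4, -4, -4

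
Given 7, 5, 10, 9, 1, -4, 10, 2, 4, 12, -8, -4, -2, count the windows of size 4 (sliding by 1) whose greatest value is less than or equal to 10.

7 5 10 9 → max 10  ≤ 10 ✓
5 10 9 1 → max 10  ≤ 10 ✓
10 9 1 -4 → max 10  ≤ 10 ✓
9 1 -4 10 → max 10  ≤ 10 ✓
1 -4 10 2 → max 10  ≤ 10 ✓
-4 10 2 4 → max 10  ≤ 10 ✓
10 2 4 12 → max 12
2 4 12 -8 → max 12
4 12 -8 -4 → max 12
12 -8 -4 -2 → max 12
6 windows satisfy the condition.

6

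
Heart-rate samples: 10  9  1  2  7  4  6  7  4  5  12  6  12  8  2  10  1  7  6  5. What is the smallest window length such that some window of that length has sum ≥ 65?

Extend right; whenever the sum reaches 65, record the length and shrink from the left:
add 10: running sum 10 < 65
add 9: running sum 19 < 65
add 1: running sum 20 < 65
add 2: running sum 22 < 65
add 7: running sum 29 < 65
add 4: running sum 33 < 65
add 6: running sum 39 < 65
add 7: running sum 46 < 65
add 4: running sum 50 < 65
add 5: running sum 55 < 65
add 12: shortest ending here [10, 9, 1, 2, 7, 4, 6, 7, 4, 5, 12] sum 67, len 11
add 6: shortest ending here [10, 9, 1, 2, 7, 4, 6, 7, 4, 5, 12, 6] sum 73, len 12
add 12: shortest ending here [2, 7, 4, 6, 7, 4, 5, 12, 6, 12] sum 65, len 10
add 8: shortest ending here [7, 4, 6, 7, 4, 5, 12, 6, 12, 8] sum 71, len 10
add 2: shortest ending here [4, 6, 7, 4, 5, 12, 6, 12, 8, 2] sum 66, len 10
add 10: shortest ending here [7, 4, 5, 12, 6, 12, 8, 2, 10] sum 66, len 9
add 1: shortest ending here [7, 4, 5, 12, 6, 12, 8, 2, 10, 1] sum 67, len 10
add 7: shortest ending here [4, 5, 12, 6, 12, 8, 2, 10, 1, 7] sum 67, len 10
add 6: shortest ending here [5, 12, 6, 12, 8, 2, 10, 1, 7, 6] sum 69, len 10
add 5: shortest ending here [12, 6, 12, 8, 2, 10, 1, 7, 6, 5] sum 69, len 10
Shortest qualifying length: 9.

9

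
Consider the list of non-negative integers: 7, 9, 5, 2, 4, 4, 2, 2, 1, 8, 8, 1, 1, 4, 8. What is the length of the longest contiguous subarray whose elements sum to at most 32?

add 7: [7] sum 7, len 1
add 9: [7, 9] sum 16, len 2
add 5: [7, 9, 5] sum 21, len 3
add 2: [7, 9, 5, 2] sum 23, len 4
add 4: [7, 9, 5, 2, 4] sum 27, len 5
add 4: [7, 9, 5, 2, 4, 4] sum 31, len 6
add 2: [9, 5, 2, 4, 4, 2] sum 26, len 6
add 2: [9, 5, 2, 4, 4, 2, 2] sum 28, len 7
add 1: [9, 5, 2, 4, 4, 2, 2, 1] sum 29, len 8
add 8: [5, 2, 4, 4, 2, 2, 1, 8] sum 28, len 8
add 8: [2, 4, 4, 2, 2, 1, 8, 8] sum 31, len 8
add 1: [2, 4, 4, 2, 2, 1, 8, 8, 1] sum 32, len 9
add 1: [4, 4, 2, 2, 1, 8, 8, 1, 1] sum 31, len 9
add 4: [4, 2, 2, 1, 8, 8, 1, 1, 4] sum 31, len 9
add 8: [1, 8, 8, 1, 1, 4, 8] sum 31, len 7
Longest length seen: 9.

9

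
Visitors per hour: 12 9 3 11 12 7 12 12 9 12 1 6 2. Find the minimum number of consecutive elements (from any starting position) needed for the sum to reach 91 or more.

Extend right; whenever the sum reaches 91, record the length and shrink from the left:
add 12: running sum 12 < 91
add 9: running sum 21 < 91
add 3: running sum 24 < 91
add 11: running sum 35 < 91
add 12: running sum 47 < 91
add 7: running sum 54 < 91
add 12: running sum 66 < 91
add 12: running sum 78 < 91
add 9: running sum 87 < 91
add 12: shortest ending here [12, 9, 3, 11, 12, 7, 12, 12, 9, 12] sum 99, len 10
add 1: shortest ending here [12, 9, 3, 11, 12, 7, 12, 12, 9, 12, 1] sum 100, len 11
add 6: shortest ending here [9, 3, 11, 12, 7, 12, 12, 9, 12, 1, 6] sum 94, len 11
add 2: shortest ending here [9, 3, 11, 12, 7, 12, 12, 9, 12, 1, 6, 2] sum 96, len 12
Shortest qualifying length: 10.

10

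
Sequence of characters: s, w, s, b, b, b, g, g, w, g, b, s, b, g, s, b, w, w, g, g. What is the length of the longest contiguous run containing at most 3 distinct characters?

[s] 1 distinct, len 1
[s, w] 2 distinct, len 2
[s, w, s] 2 distinct, len 3
[s, w, s, b] 3 distinct, len 4
[s, w, s, b, b] 3 distinct, len 5
[s, w, s, b, b, b] 3 distinct, len 6
[s, b, b, b, g] 3 distinct, len 5
[s, b, b, b, g, g] 3 distinct, len 6
[b, b, b, g, g, w] 3 distinct, len 6
[b, b, b, g, g, w, g] 3 distinct, len 7
[b, b, b, g, g, w, g, b] 3 distinct, len 8
[g, b, s] 3 distinct, len 3
[g, b, s, b] 3 distinct, len 4
[g, b, s, b, g] 3 distinct, len 5
[g, b, s, b, g, s] 3 distinct, len 6
[g, b, s, b, g, s, b] 3 distinct, len 7
[s, b, w] 3 distinct, len 3
[s, b, w, w] 3 distinct, len 4
[b, w, w, g] 3 distinct, len 4
[b, w, w, g, g] 3 distinct, len 5
Longest length with ≤3 distinct: 8.

8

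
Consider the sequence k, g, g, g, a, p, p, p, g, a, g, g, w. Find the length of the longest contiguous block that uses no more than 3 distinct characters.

11

[k] 1 distinct, len 1
[k, g] 2 distinct, len 2
[k, g, g] 2 distinct, len 3
[k, g, g, g] 2 distinct, len 4
[k, g, g, g, a] 3 distinct, len 5
[g, g, g, a, p] 3 distinct, len 5
[g, g, g, a, p, p] 3 distinct, len 6
[g, g, g, a, p, p, p] 3 distinct, len 7
[g, g, g, a, p, p, p, g] 3 distinct, len 8
[g, g, g, a, p, p, p, g, a] 3 distinct, len 9
[g, g, g, a, p, p, p, g, a, g] 3 distinct, len 10
[g, g, g, a, p, p, p, g, a, g, g] 3 distinct, len 11
[g, a, g, g, w] 3 distinct, len 5
Longest length with ≤3 distinct: 11.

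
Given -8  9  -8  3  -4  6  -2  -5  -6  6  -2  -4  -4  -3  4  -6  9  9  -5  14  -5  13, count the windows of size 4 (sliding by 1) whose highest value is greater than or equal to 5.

-8 9 -8 3 → max 9  ≥ 5 ✓
9 -8 3 -4 → max 9  ≥ 5 ✓
-8 3 -4 6 → max 6  ≥ 5 ✓
3 -4 6 -2 → max 6  ≥ 5 ✓
-4 6 -2 -5 → max 6  ≥ 5 ✓
6 -2 -5 -6 → max 6  ≥ 5 ✓
-2 -5 -6 6 → max 6  ≥ 5 ✓
-5 -6 6 -2 → max 6  ≥ 5 ✓
-6 6 -2 -4 → max 6  ≥ 5 ✓
6 -2 -4 -4 → max 6  ≥ 5 ✓
-2 -4 -4 -3 → max -2
-4 -4 -3 4 → max 4
-4 -3 4 -6 → max 4
-3 4 -6 9 → max 9  ≥ 5 ✓
4 -6 9 9 → max 9  ≥ 5 ✓
-6 9 9 -5 → max 9  ≥ 5 ✓
9 9 -5 14 → max 14  ≥ 5 ✓
9 -5 14 -5 → max 14  ≥ 5 ✓
-5 14 -5 13 → max 14  ≥ 5 ✓
16 windows satisfy the condition.

16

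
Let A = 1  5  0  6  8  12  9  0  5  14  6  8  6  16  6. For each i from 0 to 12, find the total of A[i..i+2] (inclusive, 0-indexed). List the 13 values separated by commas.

6, 11, 14, 26, 29, 21, 14, 19, 25, 28, 20, 30, 28

[1, 5, 0] → sum 6
[5, 0, 6] → sum 11
[0, 6, 8] → sum 14
[6, 8, 12] → sum 26
[8, 12, 9] → sum 29
[12, 9, 0] → sum 21
[9, 0, 5] → sum 14
[0, 5, 14] → sum 19
[5, 14, 6] → sum 25
[14, 6, 8] → sum 28
[6, 8, 6] → sum 20
[8, 6, 16] → sum 30
[6, 16, 6] → sum 28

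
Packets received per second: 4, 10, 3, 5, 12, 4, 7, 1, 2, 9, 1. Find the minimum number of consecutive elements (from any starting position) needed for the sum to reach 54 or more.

Extend right; whenever the sum reaches 54, record the length and shrink from the left:
add 4: running sum 4 < 54
add 10: running sum 14 < 54
add 3: running sum 17 < 54
add 5: running sum 22 < 54
add 12: running sum 34 < 54
add 4: running sum 38 < 54
add 7: running sum 45 < 54
add 1: running sum 46 < 54
add 2: running sum 48 < 54
add 9: shortest ending here [4, 10, 3, 5, 12, 4, 7, 1, 2, 9] sum 57, len 10
add 1: shortest ending here [10, 3, 5, 12, 4, 7, 1, 2, 9, 1] sum 54, len 10
Shortest qualifying length: 10.

10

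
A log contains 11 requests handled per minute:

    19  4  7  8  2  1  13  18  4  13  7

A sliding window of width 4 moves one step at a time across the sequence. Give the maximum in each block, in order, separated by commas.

19, 8, 8, 13, 18, 18, 18, 18

[19, 4, 7, 8] → max 19
[4, 7, 8, 2] → max 8
[7, 8, 2, 1] → max 8
[8, 2, 1, 13] → max 13
[2, 1, 13, 18] → max 18
[1, 13, 18, 4] → max 18
[13, 18, 4, 13] → max 18
[18, 4, 13, 7] → max 18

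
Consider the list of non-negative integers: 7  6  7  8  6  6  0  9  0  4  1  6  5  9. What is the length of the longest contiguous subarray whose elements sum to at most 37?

9

Extend to the right; shrink from the left whenever the sum exceeds 37:
[7] sum 7 len 1
[7, 6] sum 13 len 2
[7, 6, 7] sum 20 len 3
[7, 6, 7, 8] sum 28 len 4
[7, 6, 7, 8, 6] sum 34 len 5
[6, 7, 8, 6, 6] sum 33 len 5
[6, 7, 8, 6, 6, 0] sum 33 len 6
[7, 8, 6, 6, 0, 9] sum 36 len 6
[7, 8, 6, 6, 0, 9, 0] sum 36 len 7
[8, 6, 6, 0, 9, 0, 4] sum 33 len 7
[8, 6, 6, 0, 9, 0, 4, 1] sum 34 len 8
[6, 6, 0, 9, 0, 4, 1, 6] sum 32 len 8
[6, 6, 0, 9, 0, 4, 1, 6, 5] sum 37 len 9
[0, 9, 0, 4, 1, 6, 5, 9] sum 34 len 8
Longest length seen: 9.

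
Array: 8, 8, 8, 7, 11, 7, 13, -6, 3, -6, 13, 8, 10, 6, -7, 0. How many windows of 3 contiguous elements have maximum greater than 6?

[8, 8, 8] → max 8  > 6 ✓
[8, 8, 7] → max 8  > 6 ✓
[8, 7, 11] → max 11  > 6 ✓
[7, 11, 7] → max 11  > 6 ✓
[11, 7, 13] → max 13  > 6 ✓
[7, 13, -6] → max 13  > 6 ✓
[13, -6, 3] → max 13  > 6 ✓
[-6, 3, -6] → max 3
[3, -6, 13] → max 13  > 6 ✓
[-6, 13, 8] → max 13  > 6 ✓
[13, 8, 10] → max 13  > 6 ✓
[8, 10, 6] → max 10  > 6 ✓
[10, 6, -7] → max 10  > 6 ✓
[6, -7, 0] → max 6
12 windows satisfy the condition.

12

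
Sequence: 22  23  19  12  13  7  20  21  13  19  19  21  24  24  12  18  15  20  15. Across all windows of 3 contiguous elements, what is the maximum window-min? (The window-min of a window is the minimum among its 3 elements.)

(22, 23, 19) → min 19
(23, 19, 12) → min 12
(19, 12, 13) → min 12
(12, 13, 7) → min 7
(13, 7, 20) → min 7
(7, 20, 21) → min 7
(20, 21, 13) → min 13
(21, 13, 19) → min 13
(13, 19, 19) → min 13
(19, 19, 21) → min 19
(19, 21, 24) → min 19
(21, 24, 24) → min 21
(24, 24, 12) → min 12
(24, 12, 18) → min 12
(12, 18, 15) → min 12
(18, 15, 20) → min 15
(15, 20, 15) → min 15
Maximum of these is 21.

21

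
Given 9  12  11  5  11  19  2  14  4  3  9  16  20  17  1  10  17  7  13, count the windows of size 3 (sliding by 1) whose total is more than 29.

[9, 12, 11] → sum 32  > 29 ✓
[12, 11, 5] → sum 28
[11, 5, 11] → sum 27
[5, 11, 19] → sum 35  > 29 ✓
[11, 19, 2] → sum 32  > 29 ✓
[19, 2, 14] → sum 35  > 29 ✓
[2, 14, 4] → sum 20
[14, 4, 3] → sum 21
[4, 3, 9] → sum 16
[3, 9, 16] → sum 28
[9, 16, 20] → sum 45  > 29 ✓
[16, 20, 17] → sum 53  > 29 ✓
[20, 17, 1] → sum 38  > 29 ✓
[17, 1, 10] → sum 28
[1, 10, 17] → sum 28
[10, 17, 7] → sum 34  > 29 ✓
[17, 7, 13] → sum 37  > 29 ✓
9 windows satisfy the condition.

9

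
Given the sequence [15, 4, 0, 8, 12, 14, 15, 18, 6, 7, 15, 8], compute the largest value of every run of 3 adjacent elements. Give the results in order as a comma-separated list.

15, 8, 12, 14, 15, 18, 18, 18, 15, 15

[15, 4, 0] → max 15
[4, 0, 8] → max 8
[0, 8, 12] → max 12
[8, 12, 14] → max 14
[12, 14, 15] → max 15
[14, 15, 18] → max 18
[15, 18, 6] → max 18
[18, 6, 7] → max 18
[6, 7, 15] → max 15
[7, 15, 8] → max 15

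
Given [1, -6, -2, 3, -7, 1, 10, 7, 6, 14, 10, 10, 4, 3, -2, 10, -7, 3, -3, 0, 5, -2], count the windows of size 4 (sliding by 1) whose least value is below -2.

11

(1, -6, -2, 3) → min -6  < -2 ✓
(-6, -2, 3, -7) → min -7  < -2 ✓
(-2, 3, -7, 1) → min -7  < -2 ✓
(3, -7, 1, 10) → min -7  < -2 ✓
(-7, 1, 10, 7) → min -7  < -2 ✓
(1, 10, 7, 6) → min 1
(10, 7, 6, 14) → min 6
(7, 6, 14, 10) → min 6
(6, 14, 10, 10) → min 6
(14, 10, 10, 4) → min 4
(10, 10, 4, 3) → min 3
(10, 4, 3, -2) → min -2
(4, 3, -2, 10) → min -2
(3, -2, 10, -7) → min -7  < -2 ✓
(-2, 10, -7, 3) → min -7  < -2 ✓
(10, -7, 3, -3) → min -7  < -2 ✓
(-7, 3, -3, 0) → min -7  < -2 ✓
(3, -3, 0, 5) → min -3  < -2 ✓
(-3, 0, 5, -2) → min -3  < -2 ✓
11 windows satisfy the condition.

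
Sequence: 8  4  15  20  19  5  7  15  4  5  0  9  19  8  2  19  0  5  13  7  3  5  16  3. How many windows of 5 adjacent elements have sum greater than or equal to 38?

(8, 4, 15, 20, 19) → sum 66  ≥ 38 ✓
(4, 15, 20, 19, 5) → sum 63  ≥ 38 ✓
(15, 20, 19, 5, 7) → sum 66  ≥ 38 ✓
(20, 19, 5, 7, 15) → sum 66  ≥ 38 ✓
(19, 5, 7, 15, 4) → sum 50  ≥ 38 ✓
(5, 7, 15, 4, 5) → sum 36
(7, 15, 4, 5, 0) → sum 31
(15, 4, 5, 0, 9) → sum 33
(4, 5, 0, 9, 19) → sum 37
(5, 0, 9, 19, 8) → sum 41  ≥ 38 ✓
(0, 9, 19, 8, 2) → sum 38  ≥ 38 ✓
(9, 19, 8, 2, 19) → sum 57  ≥ 38 ✓
(19, 8, 2, 19, 0) → sum 48  ≥ 38 ✓
(8, 2, 19, 0, 5) → sum 34
(2, 19, 0, 5, 13) → sum 39  ≥ 38 ✓
(19, 0, 5, 13, 7) → sum 44  ≥ 38 ✓
(0, 5, 13, 7, 3) → sum 28
(5, 13, 7, 3, 5) → sum 33
(13, 7, 3, 5, 16) → sum 44  ≥ 38 ✓
(7, 3, 5, 16, 3) → sum 34
12 windows satisfy the condition.

12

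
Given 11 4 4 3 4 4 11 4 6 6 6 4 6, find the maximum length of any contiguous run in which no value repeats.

add 11: [11] len 1
add 4: [11, 4] len 2
add 4 (repeat 4, move left end past it): [4] len 1
add 3: [4, 3] len 2
add 4 (repeat 4, move left end past it): [3, 4] len 2
add 4 (repeat 4, move left end past it): [4] len 1
add 11: [4, 11] len 2
add 4 (repeat 4, move left end past it): [11, 4] len 2
add 6: [11, 4, 6] len 3
add 6 (repeat 6, move left end past it): [6] len 1
add 6 (repeat 6, move left end past it): [6] len 1
add 4: [6, 4] len 2
add 6 (repeat 6, move left end past it): [4, 6] len 2
Longest all-distinct length: 3.

3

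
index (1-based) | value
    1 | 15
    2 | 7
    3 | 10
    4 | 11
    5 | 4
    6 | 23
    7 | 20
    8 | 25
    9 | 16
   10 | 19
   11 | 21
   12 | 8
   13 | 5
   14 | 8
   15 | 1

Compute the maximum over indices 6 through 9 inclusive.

25

Elements at indices 6..9: 23, 20, 25, 16
max(23, 20, 25, 16) = 25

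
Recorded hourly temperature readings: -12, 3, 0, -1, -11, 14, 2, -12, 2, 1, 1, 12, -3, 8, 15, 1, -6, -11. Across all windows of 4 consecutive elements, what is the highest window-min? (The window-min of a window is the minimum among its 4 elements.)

1

Each size-4 window and its min:
-12 3 0 -1 → min -12
3 0 -1 -11 → min -11
0 -1 -11 14 → min -11
-1 -11 14 2 → min -11
-11 14 2 -12 → min -12
14 2 -12 2 → min -12
2 -12 2 1 → min -12
-12 2 1 1 → min -12
2 1 1 12 → min 1
1 1 12 -3 → min -3
1 12 -3 8 → min -3
12 -3 8 15 → min -3
-3 8 15 1 → min -3
8 15 1 -6 → min -6
15 1 -6 -11 → min -11
Highest of these is 1.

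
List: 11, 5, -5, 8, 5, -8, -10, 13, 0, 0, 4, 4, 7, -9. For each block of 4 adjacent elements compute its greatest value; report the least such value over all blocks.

4

(11, 5, -5, 8) → max 11
(5, -5, 8, 5) → max 8
(-5, 8, 5, -8) → max 8
(8, 5, -8, -10) → max 8
(5, -8, -10, 13) → max 13
(-8, -10, 13, 0) → max 13
(-10, 13, 0, 0) → max 13
(13, 0, 0, 4) → max 13
(0, 0, 4, 4) → max 4
(0, 4, 4, 7) → max 7
(4, 4, 7, -9) → max 7
Least of these is 4.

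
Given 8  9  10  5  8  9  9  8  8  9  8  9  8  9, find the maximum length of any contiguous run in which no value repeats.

add 8: [8] len 1
add 9: [8, 9] len 2
add 10: [8, 9, 10] len 3
add 5: [8, 9, 10, 5] len 4
add 8 (repeat 8, move left end past it): [9, 10, 5, 8] len 4
add 9 (repeat 9, move left end past it): [10, 5, 8, 9] len 4
add 9 (repeat 9, move left end past it): [9] len 1
add 8: [9, 8] len 2
add 8 (repeat 8, move left end past it): [8] len 1
add 9: [8, 9] len 2
add 8 (repeat 8, move left end past it): [9, 8] len 2
add 9 (repeat 9, move left end past it): [8, 9] len 2
add 8 (repeat 8, move left end past it): [9, 8] len 2
add 9 (repeat 9, move left end past it): [8, 9] len 2
Longest all-distinct length: 4.

4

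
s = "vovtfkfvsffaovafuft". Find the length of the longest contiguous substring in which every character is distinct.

5

add v: [v] len 1
add o: [v, o] len 2
add v (repeat v, move left end past it): [o, v] len 2
add t: [o, v, t] len 3
add f: [o, v, t, f] len 4
add k: [o, v, t, f, k] len 5
add f (repeat f, move left end past it): [k, f] len 2
add v: [k, f, v] len 3
add s: [k, f, v, s] len 4
add f (repeat f, move left end past it): [v, s, f] len 3
add f (repeat f, move left end past it): [f] len 1
add a: [f, a] len 2
add o: [f, a, o] len 3
add v: [f, a, o, v] len 4
add a (repeat a, move left end past it): [o, v, a] len 3
add f: [o, v, a, f] len 4
add u: [o, v, a, f, u] len 5
add f (repeat f, move left end past it): [u, f] len 2
add t: [u, f, t] len 3
Longest all-distinct length: 5.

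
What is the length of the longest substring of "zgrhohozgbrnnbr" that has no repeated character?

add z: [z] len 1
add g: [z, g] len 2
add r: [z, g, r] len 3
add h: [z, g, r, h] len 4
add o: [z, g, r, h, o] len 5
add h (repeat h, move left end past it): [o, h] len 2
add o (repeat o, move left end past it): [h, o] len 2
add z: [h, o, z] len 3
add g: [h, o, z, g] len 4
add b: [h, o, z, g, b] len 5
add r: [h, o, z, g, b, r] len 6
add n: [h, o, z, g, b, r, n] len 7
add n (repeat n, move left end past it): [n] len 1
add b: [n, b] len 2
add r: [n, b, r] len 3
Longest all-distinct length: 7.

7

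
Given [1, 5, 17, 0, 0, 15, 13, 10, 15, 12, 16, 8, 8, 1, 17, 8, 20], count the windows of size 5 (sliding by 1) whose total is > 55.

1 5 17 0 0 → sum 23
5 17 0 0 15 → sum 37
17 0 0 15 13 → sum 45
0 0 15 13 10 → sum 38
0 15 13 10 15 → sum 53
15 13 10 15 12 → sum 65  > 55 ✓
13 10 15 12 16 → sum 66  > 55 ✓
10 15 12 16 8 → sum 61  > 55 ✓
15 12 16 8 8 → sum 59  > 55 ✓
12 16 8 8 1 → sum 45
16 8 8 1 17 → sum 50
8 8 1 17 8 → sum 42
8 1 17 8 20 → sum 54
4 windows satisfy the condition.

4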